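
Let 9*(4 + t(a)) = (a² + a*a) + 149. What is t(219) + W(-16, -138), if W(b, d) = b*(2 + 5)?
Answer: 95027/9 ≈ 10559.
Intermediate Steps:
t(a) = 113/9 + 2*a²/9 (t(a) = -4 + ((a² + a*a) + 149)/9 = -4 + ((a² + a²) + 149)/9 = -4 + (2*a² + 149)/9 = -4 + (149 + 2*a²)/9 = -4 + (149/9 + 2*a²/9) = 113/9 + 2*a²/9)
W(b, d) = 7*b (W(b, d) = b*7 = 7*b)
t(219) + W(-16, -138) = (113/9 + (2/9)*219²) + 7*(-16) = (113/9 + (2/9)*47961) - 112 = (113/9 + 10658) - 112 = 96035/9 - 112 = 95027/9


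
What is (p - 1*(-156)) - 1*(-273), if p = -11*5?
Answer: 374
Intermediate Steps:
p = -55
(p - 1*(-156)) - 1*(-273) = (-55 - 1*(-156)) - 1*(-273) = (-55 + 156) + 273 = 101 + 273 = 374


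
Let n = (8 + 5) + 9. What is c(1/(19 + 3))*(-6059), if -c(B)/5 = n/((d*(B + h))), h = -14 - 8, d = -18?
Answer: 7331390/4347 ≈ 1686.5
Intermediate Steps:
h = -22
n = 22 (n = 13 + 9 = 22)
c(B) = -110/(396 - 18*B) (c(B) = -110/((-18*(B - 22))) = -110/((-18*(-22 + B))) = -110/(396 - 18*B))
c(1/(19 + 3))*(-6059) = (55/(9*(-22 + 1/(19 + 3))))*(-6059) = (55/(9*(-22 + 1/22)))*(-6059) = (55/(9*(-483/22)))*(-6059) = ((55/9)*(-22/483))*(-6059) = -1210/4347*(-6059) = 7331390/4347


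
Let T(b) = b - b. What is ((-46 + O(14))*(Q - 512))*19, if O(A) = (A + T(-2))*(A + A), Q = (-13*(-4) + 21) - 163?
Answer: -3957548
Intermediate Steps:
T(b) = 0
Q = -90 (Q = (52 + 21) - 163 = 73 - 163 = -90)
O(A) = 2*A**2 (O(A) = (A + 0)*(A + A) = A*(2*A) = 2*A**2)
((-46 + O(14))*(Q - 512))*19 = ((-46 + 2*14**2)*(-90 - 512))*19 = ((-46 + 2*196)*(-602))*19 = ((-46 + 392)*(-602))*19 = (346*(-602))*19 = -208292*19 = -3957548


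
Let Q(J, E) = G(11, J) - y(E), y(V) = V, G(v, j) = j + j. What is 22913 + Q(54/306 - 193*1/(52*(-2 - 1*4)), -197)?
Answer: 61291937/2652 ≈ 23112.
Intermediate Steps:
G(v, j) = 2*j
Q(J, E) = -E + 2*J (Q(J, E) = 2*J - E = -E + 2*J)
22913 + Q(54/306 - 193*1/(52*(-2 - 1*4)), -197) = 22913 + (-1*(-197) + 2*(54/306 - 193*1/(52*(-2 - 1*4)))) = 22913 + (197 + 2*(54*(1/306) - 193*1/(52*(-2 - 4)))) = 22913 + (197 + 2*(3/17 - 193/(-6*(-2)*(-26)))) = 22913 + (197 + 2*(3/17 - 193/(12*(-26)))) = 22913 + (197 + 2*(3/17 - 193/(-312))) = 22913 + (197 + 2*(3/17 - 193*(-1/312))) = 22913 + (197 + 2*(3/17 + 193/312)) = 22913 + (197 + 2*(4217/5304)) = 22913 + (197 + 4217/2652) = 22913 + 526661/2652 = 61291937/2652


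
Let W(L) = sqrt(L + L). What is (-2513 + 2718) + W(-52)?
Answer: 205 + 2*I*sqrt(26) ≈ 205.0 + 10.198*I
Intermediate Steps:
W(L) = sqrt(2)*sqrt(L) (W(L) = sqrt(2*L) = sqrt(2)*sqrt(L))
(-2513 + 2718) + W(-52) = (-2513 + 2718) + sqrt(2)*sqrt(-52) = 205 + sqrt(2)*(2*I*sqrt(13)) = 205 + 2*I*sqrt(26)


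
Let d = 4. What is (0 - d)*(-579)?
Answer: 2316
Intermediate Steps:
(0 - d)*(-579) = (0 - 1*4)*(-579) = (0 - 4)*(-579) = -4*(-579) = 2316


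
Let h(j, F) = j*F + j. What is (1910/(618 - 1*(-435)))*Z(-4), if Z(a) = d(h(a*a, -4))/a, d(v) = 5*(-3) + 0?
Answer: 4775/702 ≈ 6.8020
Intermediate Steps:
h(j, F) = j + F*j (h(j, F) = F*j + j = j + F*j)
d(v) = -15 (d(v) = -15 + 0 = -15)
Z(a) = -15/a
(1910/(618 - 1*(-435)))*Z(-4) = (1910/(618 - 1*(-435)))*(-15/(-4)) = (1910/(618 + 435))*(-15*(-¼)) = (1910/1053)*(15/4) = 4775/702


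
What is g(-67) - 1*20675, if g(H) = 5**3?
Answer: -20550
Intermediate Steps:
g(H) = 125
g(-67) - 1*20675 = 125 - 1*20675 = 125 - 20675 = -20550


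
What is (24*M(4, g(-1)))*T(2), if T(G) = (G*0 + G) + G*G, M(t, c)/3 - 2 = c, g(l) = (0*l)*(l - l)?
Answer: 864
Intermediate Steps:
g(l) = 0 (g(l) = 0*0 = 0)
M(t, c) = 6 + 3*c
T(G) = G + G² (T(G) = (0 + G) + G² = G + G²)
(24*M(4, g(-1)))*T(2) = (24*(6 + 3*0))*(2*(1 + 2)) = (24*(6 + 0))*(2*3) = (24*6)*6 = 144*6 = 864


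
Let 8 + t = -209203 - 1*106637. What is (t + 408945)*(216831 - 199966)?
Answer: 1570080905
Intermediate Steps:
t = -315848 (t = -8 + (-209203 - 1*106637) = -8 + (-209203 - 106637) = -8 - 315840 = -315848)
(t + 408945)*(216831 - 199966) = (-315848 + 408945)*(216831 - 199966) = 93097*16865 = 1570080905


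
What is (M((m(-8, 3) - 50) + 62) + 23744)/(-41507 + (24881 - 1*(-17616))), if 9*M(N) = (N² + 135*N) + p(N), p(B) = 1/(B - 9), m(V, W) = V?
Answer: 1071259/44550 ≈ 24.046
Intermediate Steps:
p(B) = 1/(-9 + B)
M(N) = 15*N + N²/9 + 1/(9*(-9 + N)) (M(N) = ((N² + 135*N) + 1/(-9 + N))/9 = (N² + 1/(-9 + N) + 135*N)/9 = 15*N + N²/9 + 1/(9*(-9 + N)))
(M((m(-8, 3) - 50) + 62) + 23744)/(-41507 + (24881 - 1*(-17616))) = ((1 + ((-8 - 50) + 62)*(-9 + ((-8 - 50) + 62))*(135 + ((-8 - 50) + 62)))/(9*(-9 + ((-8 - 50) + 62))) + 23744)/(-41507 + (24881 - 1*(-17616))) = ((1 + (-58 + 62)*(-9 + (-58 + 62))*(135 + (-58 + 62)))/(9*(-9 + (-58 + 62))) + 23744)/(-41507 + (24881 + 17616)) = ((1 + 4*(-9 + 4)*(135 + 4))/(9*(-9 + 4)) + 23744)/(-41507 + 42497) = ((⅑)*(1 + 4*(-5)*139)/(-5) + 23744)/990 = ((⅑)*(-⅕)*(1 - 2780) + 23744)*(1/990) = ((⅑)*(-⅕)*(-2779) + 23744)*(1/990) = (2779/45 + 23744)*(1/990) = (1071259/45)*(1/990) = 1071259/44550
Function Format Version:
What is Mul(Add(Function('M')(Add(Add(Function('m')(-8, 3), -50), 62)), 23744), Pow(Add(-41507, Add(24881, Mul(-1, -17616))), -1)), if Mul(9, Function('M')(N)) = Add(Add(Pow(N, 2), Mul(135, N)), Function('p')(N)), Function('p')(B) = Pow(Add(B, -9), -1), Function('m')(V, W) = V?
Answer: Rational(1071259, 44550) ≈ 24.046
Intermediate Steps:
Function('p')(B) = Pow(Add(-9, B), -1)
Function('M')(N) = Add(Mul(15, N), Mul(Rational(1, 9), Pow(N, 2)), Mul(Rational(1, 9), Pow(Add(-9, N), -1))) (Function('M')(N) = Mul(Rational(1, 9), Add(Add(Pow(N, 2), Mul(135, N)), Pow(Add(-9, N), -1))) = Mul(Rational(1, 9), Add(Pow(N, 2), Pow(Add(-9, N), -1), Mul(135, N))) = Add(Mul(15, N), Mul(Rational(1, 9), Pow(N, 2)), Mul(Rational(1, 9), Pow(Add(-9, N), -1))))
Mul(Add(Function('M')(Add(Add(Function('m')(-8, 3), -50), 62)), 23744), Pow(Add(-41507, Add(24881, Mul(-1, -17616))), -1)) = Mul(Add(Mul(Rational(1, 9), Pow(Add(-9, Add(Add(-8, -50), 62)), -1), Add(1, Mul(Add(Add(-8, -50), 62), Add(-9, Add(Add(-8, -50), 62)), Add(135, Add(Add(-8, -50), 62))))), 23744), Pow(Add(-41507, Add(24881, Mul(-1, -17616))), -1)) = Mul(Add(Mul(Rational(1, 9), Pow(Add(-9, Add(-58, 62)), -1), Add(1, Mul(Add(-58, 62), Add(-9, Add(-58, 62)), Add(135, Add(-58, 62))))), 23744), Pow(Add(-41507, Add(24881, 17616)), -1)) = Mul(Add(Mul(Rational(1, 9), Pow(Add(-9, 4), -1), Add(1, Mul(4, Add(-9, 4), Add(135, 4)))), 23744), Pow(Add(-41507, 42497), -1)) = Mul(Add(Mul(Rational(1, 9), Pow(-5, -1), Add(1, Mul(4, -5, 139))), 23744), Pow(990, -1)) = Mul(Add(Mul(Rational(1, 9), Rational(-1, 5), Add(1, -2780)), 23744), Rational(1, 990)) = Mul(Add(Mul(Rational(1, 9), Rational(-1, 5), -2779), 23744), Rational(1, 990)) = Mul(Add(Rational(2779, 45), 23744), Rational(1, 990)) = Mul(Rational(1071259, 45), Rational(1, 990)) = Rational(1071259, 44550)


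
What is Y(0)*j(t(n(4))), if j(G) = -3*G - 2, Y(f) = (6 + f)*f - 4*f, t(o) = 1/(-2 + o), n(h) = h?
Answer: 0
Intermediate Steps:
Y(f) = -4*f + f*(6 + f) (Y(f) = f*(6 + f) - 4*f = -4*f + f*(6 + f))
j(G) = -2 - 3*G
Y(0)*j(t(n(4))) = (0*(2 + 0))*(-2 - 3/(-2 + 4)) = (0*2)*(-2 - 3/2) = 0*(-2 - 3*1/2) = 0*(-2 - 3/2) = 0*(-7/2) = 0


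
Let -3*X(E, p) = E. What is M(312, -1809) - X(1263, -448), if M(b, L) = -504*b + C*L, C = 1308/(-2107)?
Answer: -328068317/2107 ≈ -1.5570e+5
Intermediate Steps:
C = -1308/2107 (C = 1308*(-1/2107) = -1308/2107 ≈ -0.62079)
X(E, p) = -E/3
M(b, L) = -504*b - 1308*L/2107
M(312, -1809) - X(1263, -448) = (-504*312 - 1308/2107*(-1809)) - (-1)*1263/3 = (-157248 + 2366172/2107) - 1*(-421) = -328955364/2107 + 421 = -328068317/2107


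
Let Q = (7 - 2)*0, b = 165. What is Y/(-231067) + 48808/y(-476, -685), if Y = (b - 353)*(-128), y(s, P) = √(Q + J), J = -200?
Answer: -24064/231067 - 12202*I*√2/5 ≈ -0.10414 - 3451.2*I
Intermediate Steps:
Q = 0 (Q = 5*0 = 0)
y(s, P) = 10*I*√2 (y(s, P) = √(0 - 200) = √(-200) = 10*I*√2)
Y = 24064 (Y = (165 - 353)*(-128) = -188*(-128) = 24064)
Y/(-231067) + 48808/y(-476, -685) = 24064/(-231067) + 48808/((10*I*√2)) = 24064*(-1/231067) + 48808*(-I*√2/20) = -24064/231067 - 12202*I*√2/5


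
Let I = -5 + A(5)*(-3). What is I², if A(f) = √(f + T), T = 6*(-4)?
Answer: -146 + 30*I*√19 ≈ -146.0 + 130.77*I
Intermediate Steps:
T = -24
A(f) = √(-24 + f) (A(f) = √(f - 24) = √(-24 + f))
I = -5 - 3*I*√19 (I = -5 + √(-24 + 5)*(-3) = -5 + √(-19)*(-3) = -5 + (I*√19)*(-3) = -5 - 3*I*√19 ≈ -5.0 - 13.077*I)
I² = (-5 - 3*I*√19)²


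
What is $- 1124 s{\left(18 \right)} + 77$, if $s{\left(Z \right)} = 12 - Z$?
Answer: $6821$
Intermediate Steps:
$- 1124 s{\left(18 \right)} + 77 = - 1124 \left(12 - 18\right) + 77 = \left(-1124\right) \left(-6\right) + 77 = 6744 + 77 = 6821$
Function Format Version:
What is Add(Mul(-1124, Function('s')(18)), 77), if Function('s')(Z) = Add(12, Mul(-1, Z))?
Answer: 6821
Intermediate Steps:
Add(Mul(-1124, Function('s')(18)), 77) = Add(Mul(-1124, Add(12, Mul(-1, 18))), 77) = Add(Mul(-1124, Add(12, -18)), 77) = Add(Mul(-1124, -6), 77) = Add(6744, 77) = 6821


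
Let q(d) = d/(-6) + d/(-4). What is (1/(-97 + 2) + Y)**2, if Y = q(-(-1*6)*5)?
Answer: 5650129/36100 ≈ 156.51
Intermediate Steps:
q(d) = -5*d/12 (q(d) = d*(-1/6) + d*(-1/4) = -d/6 - d/4 = -5*d/12)
Y = -25/2 (Y = -(-5)*-1*6*5/12 = -(-5)*(-6*5)/12 = -(-5)*(-30)/12 = -5/12*30 = -25/2 ≈ -12.500)
(1/(-97 + 2) + Y)**2 = (1/(-97 + 2) - 25/2)**2 = (1/(-95) - 25/2)**2 = (-1/95 - 25/2)**2 = (-2377/190)**2 = 5650129/36100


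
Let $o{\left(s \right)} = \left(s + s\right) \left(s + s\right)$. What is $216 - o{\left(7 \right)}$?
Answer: $20$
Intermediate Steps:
$o{\left(s \right)} = 4 s^{2}$ ($o{\left(s \right)} = 2 s 2 s = 4 s^{2}$)
$216 - o{\left(7 \right)} = 216 - 4 \cdot 7^{2} = 216 - 4 \cdot 49 = 216 - 196 = 20$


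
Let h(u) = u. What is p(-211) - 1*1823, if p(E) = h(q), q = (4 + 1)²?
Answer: -1798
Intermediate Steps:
q = 25 (q = 5² = 25)
p(E) = 25
p(-211) - 1*1823 = 25 - 1*1823 = 25 - 1823 = -1798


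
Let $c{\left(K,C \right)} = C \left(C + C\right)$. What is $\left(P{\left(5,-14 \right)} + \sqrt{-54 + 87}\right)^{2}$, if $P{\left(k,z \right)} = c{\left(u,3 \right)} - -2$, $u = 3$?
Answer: $\left(20 + \sqrt{33}\right)^{2} \approx 662.78$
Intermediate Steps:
$c{\left(K,C \right)} = 2 C^{2}$ ($c{\left(K,C \right)} = C 2 C = 2 C^{2}$)
$P{\left(k,z \right)} = 20$ ($P{\left(k,z \right)} = 2 \cdot 3^{2} - -2 = 2 \cdot 9 + 2 = 18 + 2 = 20$)
$\left(P{\left(5,-14 \right)} + \sqrt{-54 + 87}\right)^{2} = \left(20 + \sqrt{-54 + 87}\right)^{2} = \left(20 + \sqrt{33}\right)^{2}$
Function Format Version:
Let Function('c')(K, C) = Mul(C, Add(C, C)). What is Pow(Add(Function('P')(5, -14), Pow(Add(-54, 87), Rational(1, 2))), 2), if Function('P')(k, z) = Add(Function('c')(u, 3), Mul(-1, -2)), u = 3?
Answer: Pow(Add(20, Pow(33, Rational(1, 2))), 2) ≈ 662.78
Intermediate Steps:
Function('c')(K, C) = Mul(2, Pow(C, 2)) (Function('c')(K, C) = Mul(C, Mul(2, C)) = Mul(2, Pow(C, 2)))
Function('P')(k, z) = 20 (Function('P')(k, z) = Add(Mul(2, Pow(3, 2)), Mul(-1, -2)) = Add(Mul(2, 9), 2) = Add(18, 2) = 20)
Pow(Add(Function('P')(5, -14), Pow(Add(-54, 87), Rational(1, 2))), 2) = Pow(Add(20, Pow(Add(-54, 87), Rational(1, 2))), 2) = Pow(Add(20, Pow(33, Rational(1, 2))), 2)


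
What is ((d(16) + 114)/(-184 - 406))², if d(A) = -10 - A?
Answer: 1936/87025 ≈ 0.022246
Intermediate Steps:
((d(16) + 114)/(-184 - 406))² = (((-10 - 1*16) + 114)/(-184 - 406))² = (((-10 - 16) + 114)/(-590))² = ((-26 + 114)*(-1/590))² = (88*(-1/590))² = (-44/295)² = 1936/87025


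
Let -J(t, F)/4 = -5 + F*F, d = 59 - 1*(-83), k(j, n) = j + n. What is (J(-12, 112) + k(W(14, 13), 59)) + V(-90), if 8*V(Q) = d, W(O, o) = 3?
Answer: -200305/4 ≈ -50076.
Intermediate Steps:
d = 142 (d = 59 + 83 = 142)
V(Q) = 71/4 (V(Q) = (⅛)*142 = 71/4)
J(t, F) = 20 - 4*F² (J(t, F) = -4*(-5 + F*F) = -4*(-5 + F²) = 20 - 4*F²)
(J(-12, 112) + k(W(14, 13), 59)) + V(-90) = ((20 - 4*112²) + (3 + 59)) + 71/4 = ((20 - 4*12544) + 62) + 71/4 = ((20 - 50176) + 62) + 71/4 = (-50156 + 62) + 71/4 = -50094 + 71/4 = -200305/4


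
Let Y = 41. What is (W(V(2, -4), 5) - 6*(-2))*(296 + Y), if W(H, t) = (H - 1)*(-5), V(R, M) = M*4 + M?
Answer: 39429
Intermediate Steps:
V(R, M) = 5*M (V(R, M) = 4*M + M = 5*M)
W(H, t) = 5 - 5*H (W(H, t) = (-1 + H)*(-5) = 5 - 5*H)
(W(V(2, -4), 5) - 6*(-2))*(296 + Y) = ((5 - 25*(-4)) - 6*(-2))*(296 + 41) = ((5 - 5*(-20)) + 12)*337 = ((5 + 100) + 12)*337 = (105 + 12)*337 = 117*337 = 39429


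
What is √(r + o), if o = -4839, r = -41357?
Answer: 2*I*√11549 ≈ 214.93*I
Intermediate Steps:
√(r + o) = √(-41357 - 4839) = √(-46196) = 2*I*√11549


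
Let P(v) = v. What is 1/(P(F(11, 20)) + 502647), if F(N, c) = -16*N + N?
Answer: 1/502482 ≈ 1.9901e-6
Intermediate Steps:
F(N, c) = -15*N
1/(P(F(11, 20)) + 502647) = 1/(-15*11 + 502647) = 1/(-165 + 502647) = 1/502482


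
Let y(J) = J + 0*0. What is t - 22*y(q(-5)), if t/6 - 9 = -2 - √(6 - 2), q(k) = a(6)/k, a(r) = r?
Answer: 282/5 ≈ 56.400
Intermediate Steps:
q(k) = 6/k
y(J) = J (y(J) = J + 0 = J)
t = 30 (t = 54 + 6*(-2 - √(6 - 2)) = 54 + 6*(-2 - √4) = 54 + 6*(-2 - 1*2) = 54 + 6*(-2 - 2) = 54 + 6*(-4) = 54 - 24 = 30)
t - 22*y(q(-5)) = 30 - 132/(-5) = 30 - 132*(-1)/5 = 30 - 22*(-6/5) = 30 + 132/5 = 282/5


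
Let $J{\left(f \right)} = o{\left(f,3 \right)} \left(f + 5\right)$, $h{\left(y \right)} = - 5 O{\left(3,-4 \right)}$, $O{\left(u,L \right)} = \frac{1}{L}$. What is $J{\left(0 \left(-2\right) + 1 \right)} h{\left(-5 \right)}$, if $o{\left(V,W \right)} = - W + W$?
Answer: $0$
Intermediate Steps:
$o{\left(V,W \right)} = 0$
$h{\left(y \right)} = \frac{5}{4}$ ($h{\left(y \right)} = - \frac{5}{-4} = \left(-5\right) \left(- \frac{1}{4}\right) = \frac{5}{4}$)
$J{\left(f \right)} = 0$ ($J{\left(f \right)} = 0 \left(f + 5\right) = 0 \left(5 + f\right) = 0$)
$J{\left(0 \left(-2\right) + 1 \right)} h{\left(-5 \right)} = 0 \cdot \frac{5}{4} = 0$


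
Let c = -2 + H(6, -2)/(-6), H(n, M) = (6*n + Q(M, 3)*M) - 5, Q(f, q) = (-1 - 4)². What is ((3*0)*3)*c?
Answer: 0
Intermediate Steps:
Q(f, q) = 25 (Q(f, q) = (-5)² = 25)
H(n, M) = -5 + 6*n + 25*M (H(n, M) = (6*n + 25*M) - 5 = -5 + 6*n + 25*M)
c = 7/6 (c = -2 + (-5 + 6*6 + 25*(-2))/(-6) = -2 + (-5 + 36 - 50)*(-⅙) = -2 - 19*(-⅙) = -2 + 19/6 = 7/6 ≈ 1.1667)
((3*0)*3)*c = ((3*0)*3)*(7/6) = (0*3)*(7/6) = 0*(7/6) = 0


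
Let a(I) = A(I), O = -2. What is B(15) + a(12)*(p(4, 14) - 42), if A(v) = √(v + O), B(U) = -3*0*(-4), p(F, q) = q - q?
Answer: -42*√10 ≈ -132.82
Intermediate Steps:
p(F, q) = 0
B(U) = 0 (B(U) = 0*(-4) = 0)
A(v) = √(-2 + v) (A(v) = √(v - 2) = √(-2 + v))
a(I) = √(-2 + I)
B(15) + a(12)*(p(4, 14) - 42) = 0 + √(-2 + 12)*(0 - 42) = 0 + √10*(-42) = 0 - 42*√10 = -42*√10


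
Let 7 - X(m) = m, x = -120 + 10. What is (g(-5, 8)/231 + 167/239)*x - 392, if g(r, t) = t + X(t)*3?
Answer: -2365168/5019 ≈ -471.24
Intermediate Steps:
x = -110
X(m) = 7 - m
g(r, t) = 21 - 2*t (g(r, t) = t + (7 - t)*3 = t + (21 - 3*t) = 21 - 2*t)
(g(-5, 8)/231 + 167/239)*x - 392 = ((21 - 2*8)/231 + 167/239)*(-110) - 392 = ((21 - 16)*(1/231) + 167*(1/239))*(-110) - 392 = (5*(1/231) + 167/239)*(-110) - 392 = (5/231 + 167/239)*(-110) - 392 = (39772/55209)*(-110) - 392 = -397720/5019 - 392 = -2365168/5019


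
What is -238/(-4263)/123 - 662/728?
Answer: -3540263/3895164 ≈ -0.90889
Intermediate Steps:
-238/(-4263)/123 - 662/728 = -238*(-1/4263)*(1/123) - 662*1/728 = (34/609)*(1/123) - 331/364 = 34/74907 - 331/364 = -3540263/3895164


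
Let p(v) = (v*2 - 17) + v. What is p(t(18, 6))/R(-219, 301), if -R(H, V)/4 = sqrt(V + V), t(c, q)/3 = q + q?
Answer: -13*sqrt(602)/344 ≈ -0.92722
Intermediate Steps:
t(c, q) = 6*q (t(c, q) = 3*(q + q) = 3*(2*q) = 6*q)
R(H, V) = -4*sqrt(2)*sqrt(V) (R(H, V) = -4*sqrt(V + V) = -4*sqrt(2)*sqrt(V))
p(v) = -17 + 3*v (p(v) = (2*v - 17) + v = (-17 + 2*v) + v = -17 + 3*v)
p(t(18, 6))/R(-219, 301) = (-17 + 3*(6*6))/((-4*sqrt(2)*sqrt(301))) = (-17 + 3*36)/((-4*sqrt(602))) = (-17 + 108)*(-sqrt(602)/2408) = 91*(-sqrt(602)/2408) = -13*sqrt(602)/344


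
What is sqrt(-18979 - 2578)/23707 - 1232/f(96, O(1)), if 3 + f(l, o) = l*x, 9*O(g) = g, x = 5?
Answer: -1232/477 + I*sqrt(21557)/23707 ≈ -2.5828 + 0.0061932*I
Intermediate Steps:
O(g) = g/9
f(l, o) = -3 + 5*l (f(l, o) = -3 + l*5 = -3 + 5*l)
sqrt(-18979 - 2578)/23707 - 1232/f(96, O(1)) = sqrt(-18979 - 2578)/23707 - 1232/(-3 + 5*96) = sqrt(-21557)*(1/23707) - 1232/(-3 + 480) = (I*sqrt(21557))*(1/23707) - 1232/477 = I*sqrt(21557)/23707 - 1232*1/477 = I*sqrt(21557)/23707 - 1232/477 = -1232/477 + I*sqrt(21557)/23707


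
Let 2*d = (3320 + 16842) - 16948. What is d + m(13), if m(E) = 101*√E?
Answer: 1607 + 101*√13 ≈ 1971.2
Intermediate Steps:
d = 1607 (d = ((3320 + 16842) - 16948)/2 = (20162 - 16948)/2 = (½)*3214 = 1607)
d + m(13) = 1607 + 101*√13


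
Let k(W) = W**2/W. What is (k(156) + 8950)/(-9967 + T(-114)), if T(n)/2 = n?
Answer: -9106/10195 ≈ -0.89318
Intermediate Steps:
T(n) = 2*n
k(W) = W
(k(156) + 8950)/(-9967 + T(-114)) = (156 + 8950)/(-9967 + 2*(-114)) = 9106/(-9967 - 228) = 9106/(-10195) = 9106*(-1/10195) = -9106/10195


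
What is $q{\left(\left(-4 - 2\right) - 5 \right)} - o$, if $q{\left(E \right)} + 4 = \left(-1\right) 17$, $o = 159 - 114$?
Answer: $-66$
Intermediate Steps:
$o = 45$
$q{\left(E \right)} = -21$ ($q{\left(E \right)} = -4 - 17 = -21$)
$q{\left(\left(-4 - 2\right) - 5 \right)} - o = -21 - 45 = -66$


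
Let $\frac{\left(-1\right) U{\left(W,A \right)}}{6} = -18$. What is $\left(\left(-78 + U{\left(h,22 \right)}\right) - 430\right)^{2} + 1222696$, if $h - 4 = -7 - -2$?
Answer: $1382696$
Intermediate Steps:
$h = -1$ ($h = 4 - 5 = -1$)
$U{\left(W,A \right)} = 108$ ($U{\left(W,A \right)} = \left(-6\right) \left(-18\right) = 108$)
$\left(\left(-78 + U{\left(h,22 \right)}\right) - 430\right)^{2} + 1222696 = \left(\left(-78 + 108\right) - 430\right)^{2} + 1222696 = \left(30 - 430\right)^{2} + 1222696 = \left(-400\right)^{2} + 1222696 = 160000 + 1222696 = 1382696$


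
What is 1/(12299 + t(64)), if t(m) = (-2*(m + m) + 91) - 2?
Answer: 1/12132 ≈ 8.2427e-5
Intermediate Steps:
t(m) = 89 - 4*m (t(m) = (-4*m + 91) - 2 = (91 - 4*m) - 2 = 89 - 4*m)
1/(12299 + t(64)) = 1/(12299 + (89 - 4*64)) = 1/(12299 + (89 - 256)) = 1/(12299 - 167) = 1/12132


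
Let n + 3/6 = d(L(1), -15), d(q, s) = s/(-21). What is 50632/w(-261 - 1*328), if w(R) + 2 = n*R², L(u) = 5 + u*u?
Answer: 708848/1040735 ≈ 0.68110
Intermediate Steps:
L(u) = 5 + u²
d(q, s) = -s/21 (d(q, s) = s*(-1/21) = -s/21)
n = 3/14 (n = -½ - 1/21*(-15) = -½ + 5/7 = 3/14 ≈ 0.21429)
w(R) = -2 + 3*R²/14
50632/w(-261 - 1*328) = 50632/(-2 + 3*(-261 - 1*328)²/14) = 50632/(-2 + 3*(-261 - 328)²/14) = 50632/(-2 + (3/14)*(-589)²) = 50632/(-2 + (3/14)*346921) = 50632/(-2 + 1040763/14) = 50632/(1040735/14) = 50632*(14/1040735) = 708848/1040735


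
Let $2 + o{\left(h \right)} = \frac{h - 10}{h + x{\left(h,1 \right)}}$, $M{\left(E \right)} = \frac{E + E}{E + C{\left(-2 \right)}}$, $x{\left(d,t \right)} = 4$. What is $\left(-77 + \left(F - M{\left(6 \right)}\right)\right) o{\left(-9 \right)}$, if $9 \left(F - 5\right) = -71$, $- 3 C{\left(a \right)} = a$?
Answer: $- \frac{3676}{25} \approx -147.04$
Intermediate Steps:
$C{\left(a \right)} = - \frac{a}{3}$
$M{\left(E \right)} = \frac{2 E}{\frac{2}{3} + E}$ ($M{\left(E \right)} = \frac{E + E}{E - - \frac{2}{3}} = \frac{2 E}{E + \frac{2}{3}} = \frac{2 E}{\frac{2}{3} + E}$)
$F = - \frac{26}{9}$ ($F = 5 + \frac{1}{9} \left(-71\right) = 5 - \frac{71}{9} = - \frac{26}{9} \approx -2.8889$)
$o{\left(h \right)} = -2 + \frac{-10 + h}{4 + h}$ ($o{\left(h \right)} = -2 + \frac{h - 10}{h + 4} = -2 + \frac{-10 + h}{4 + h}$)
$\left(-77 + \left(F - M{\left(6 \right)}\right)\right) o{\left(-9 \right)} = \left(-77 - \left(\frac{26}{9} + 6 \cdot 6 \frac{1}{2 + 3 \cdot 6}\right)\right) \frac{-18 - -9}{4 - 9} = \left(-77 - \left(\frac{26}{9} + 6 \cdot 6 \frac{1}{2 + 18}\right)\right) \frac{-18 + 9}{-5} = \left(-77 - \left(\frac{26}{9} + 6 \cdot 6 \cdot \frac{1}{20}\right)\right) \left(\left(- \frac{1}{5}\right) \left(-9\right)\right) = \left(-77 - \left(\frac{26}{9} + 6 \cdot 6 \cdot \frac{1}{20}\right)\right) \frac{9}{5} = \left(-77 - \frac{211}{45}\right) \frac{9}{5} = \left(- \frac{3676}{45}\right) \frac{9}{5} = - \frac{3676}{25}$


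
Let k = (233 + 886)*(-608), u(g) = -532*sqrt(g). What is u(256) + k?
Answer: -688864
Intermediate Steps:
k = -680352 (k = 1119*(-608) = -680352)
u(256) + k = -532*sqrt(256) - 680352 = -532*16 - 680352 = -8512 - 680352 = -688864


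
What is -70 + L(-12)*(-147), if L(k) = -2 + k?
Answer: 1988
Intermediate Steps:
-70 + L(-12)*(-147) = -70 + (-2 - 12)*(-147) = -70 - 14*(-147) = -70 + 2058 = 1988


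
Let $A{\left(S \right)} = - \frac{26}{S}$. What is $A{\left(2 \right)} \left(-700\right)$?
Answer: $9100$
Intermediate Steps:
$A{\left(2 \right)} \left(-700\right) = - \frac{26}{2} \left(-700\right) = \left(-26\right) \frac{1}{2} \left(-700\right) = \left(-13\right) \left(-700\right) = 9100$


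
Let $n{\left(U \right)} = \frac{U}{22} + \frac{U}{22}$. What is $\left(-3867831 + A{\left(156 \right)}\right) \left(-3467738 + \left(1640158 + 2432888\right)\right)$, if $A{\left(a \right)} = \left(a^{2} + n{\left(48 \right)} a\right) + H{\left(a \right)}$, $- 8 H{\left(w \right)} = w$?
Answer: $-2326098025302$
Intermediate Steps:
$H{\left(w \right)} = - \frac{w}{8}$
$n{\left(U \right)} = \frac{U}{11}$ ($n{\left(U \right)} = U \frac{1}{22} + U \frac{1}{22} = \frac{U}{22} + \frac{U}{22} = \frac{U}{11}$)
$A{\left(a \right)} = a^{2} + \frac{373 a}{88}$ ($A{\left(a \right)} = \left(a^{2} + \frac{1}{11} \cdot 48 a\right) - \frac{a}{8} = \left(a^{2} + \frac{48 a}{11}\right) - \frac{a}{8} = a^{2} + \frac{373 a}{88}$)
$\left(-3867831 + A{\left(156 \right)}\right) \left(-3467738 + \left(1640158 + 2432888\right)\right) = \left(-3867831 + \frac{1}{88} \cdot 156 \left(373 + 88 \cdot 156\right)\right) \left(-3467738 + \left(1640158 + 2432888\right)\right) = \left(-3867831 + \frac{1}{88} \cdot 156 \left(373 + 13728\right)\right) \left(-3467738 + 4073046\right) = \left(-3867831 + \frac{1}{88} \cdot 156 \cdot 14101\right) 605308 = \left(-3867831 + \frac{549939}{22}\right) 605308 = \left(- \frac{84542343}{22}\right) 605308 = -2326098025302$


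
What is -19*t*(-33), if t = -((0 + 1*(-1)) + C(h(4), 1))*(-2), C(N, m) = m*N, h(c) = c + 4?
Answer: 8778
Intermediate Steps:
h(c) = 4 + c
C(N, m) = N*m
t = 14 (t = -((0 + 1*(-1)) + (4 + 4)*1)*(-2) = -((0 - 1) + 8*1)*(-2) = -(-1 + 8)*(-2) = -7*(-2) = -1*(-14) = 14)
-19*t*(-33) = -19*14*(-33) = -266*(-33) = 8778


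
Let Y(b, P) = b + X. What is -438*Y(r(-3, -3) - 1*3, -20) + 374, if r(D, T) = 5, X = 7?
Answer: -3568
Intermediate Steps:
Y(b, P) = 7 + b (Y(b, P) = b + 7 = 7 + b)
-438*Y(r(-3, -3) - 1*3, -20) + 374 = -438*(7 + (5 - 1*3)) + 374 = -438*(7 + (5 - 3)) + 374 = -438*(7 + 2) + 374 = -438*9 + 374 = -3942 + 374 = -3568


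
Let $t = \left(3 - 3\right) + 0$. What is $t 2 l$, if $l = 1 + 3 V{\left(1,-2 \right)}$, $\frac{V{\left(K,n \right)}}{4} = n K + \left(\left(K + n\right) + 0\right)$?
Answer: $0$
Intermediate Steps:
$V{\left(K,n \right)} = 4 K + 4 n + 4 K n$ ($V{\left(K,n \right)} = 4 \left(n K + \left(\left(K + n\right) + 0\right)\right) = 4 \left(K n + \left(K + n\right)\right) = 4 \left(K + n + K n\right) = 4 K + 4 n + 4 K n$)
$t = 0$ ($t = 0 + 0 = 0$)
$l = -35$ ($l = 1 + 3 \left(4 \cdot 1 + 4 \left(-2\right) + 4 \cdot 1 \left(-2\right)\right) = 1 + 3 \left(4 - 8 - 8\right) = 1 + 3 \left(-12\right) = 1 - 36 = -35$)
$t 2 l = 0 \cdot 2 \left(-35\right) = 0 \left(-35\right) = 0$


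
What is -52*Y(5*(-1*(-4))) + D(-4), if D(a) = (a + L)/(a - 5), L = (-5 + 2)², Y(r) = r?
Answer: -9365/9 ≈ -1040.6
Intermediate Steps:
L = 9 (L = (-3)² = 9)
D(a) = (9 + a)/(-5 + a) (D(a) = (a + 9)/(a - 5) = (9 + a)/(-5 + a))
-52*Y(5*(-1*(-4))) + D(-4) = -260*(-1*(-4)) + (9 - 4)/(-5 - 4) = -260*4 + 5/(-9) = -52*20 - ⅑*5 = -1040 - 5/9 = -9365/9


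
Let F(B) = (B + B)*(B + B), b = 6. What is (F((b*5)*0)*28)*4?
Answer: 0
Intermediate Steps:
F(B) = 4*B**2 (F(B) = (2*B)*(2*B) = 4*B**2)
(F((b*5)*0)*28)*4 = ((4*((6*5)*0)**2)*28)*4 = ((4*(30*0)**2)*28)*4 = ((4*0**2)*28)*4 = ((4*0)*28)*4 = (0*28)*4 = 0*4 = 0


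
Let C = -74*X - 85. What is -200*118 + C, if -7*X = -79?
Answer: -171641/7 ≈ -24520.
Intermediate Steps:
X = 79/7 (X = -⅐*(-79) = 79/7 ≈ 11.286)
C = -6441/7 (C = -74*79/7 - 85 = -5846/7 - 85 = -6441/7 ≈ -920.14)
-200*118 + C = -200*118 - 6441/7 = -23600 - 6441/7 = -171641/7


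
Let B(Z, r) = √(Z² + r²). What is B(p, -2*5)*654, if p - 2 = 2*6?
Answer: 1308*√74 ≈ 11252.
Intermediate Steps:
p = 14 (p = 2 + 2*6 = 2 + 12 = 14)
B(p, -2*5)*654 = √(14² + (-2*5)²)*654 = √(196 + (-10)²)*654 = √(196 + 100)*654 = √296*654 = (2*√74)*654 = 1308*√74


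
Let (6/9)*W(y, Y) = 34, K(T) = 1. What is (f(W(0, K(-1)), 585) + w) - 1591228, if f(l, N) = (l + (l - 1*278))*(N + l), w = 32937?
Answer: -1670227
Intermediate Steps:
W(y, Y) = 51 (W(y, Y) = (3/2)*34 = 51)
f(l, N) = (-278 + 2*l)*(N + l) (f(l, N) = (l + (l - 278))*(N + l) = (l + (-278 + l))*(N + l) = (-278 + 2*l)*(N + l))
(f(W(0, K(-1)), 585) + w) - 1591228 = ((-278*585 - 278*51 + 2*51**2 + 2*585*51) + 32937) - 1591228 = ((-162630 - 14178 + 2*2601 + 59670) + 32937) - 1591228 = ((-162630 - 14178 + 5202 + 59670) + 32937) - 1591228 = (-111936 + 32937) - 1591228 = -78999 - 1591228 = -1670227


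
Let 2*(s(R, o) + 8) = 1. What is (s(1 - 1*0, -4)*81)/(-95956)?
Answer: 1215/191912 ≈ 0.0063310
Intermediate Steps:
s(R, o) = -15/2 (s(R, o) = -8 + (½)*1 = -8 + ½ = -15/2)
(s(1 - 1*0, -4)*81)/(-95956) = -15/2*81/(-95956) = -1215/2*(-1/95956) = 1215/191912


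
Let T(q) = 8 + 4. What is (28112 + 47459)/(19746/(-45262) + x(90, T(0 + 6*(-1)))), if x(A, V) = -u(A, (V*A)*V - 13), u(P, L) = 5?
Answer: -1710247301/123028 ≈ -13901.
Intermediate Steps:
T(q) = 12
x(A, V) = -5 (x(A, V) = -1*5 = -5)
(28112 + 47459)/(19746/(-45262) + x(90, T(0 + 6*(-1)))) = (28112 + 47459)/(19746/(-45262) - 5) = 75571/(19746*(-1/45262) - 5) = 75571/(-9873/22631 - 5) = 75571/(-123028/22631) = 75571*(-22631/123028) = -1710247301/123028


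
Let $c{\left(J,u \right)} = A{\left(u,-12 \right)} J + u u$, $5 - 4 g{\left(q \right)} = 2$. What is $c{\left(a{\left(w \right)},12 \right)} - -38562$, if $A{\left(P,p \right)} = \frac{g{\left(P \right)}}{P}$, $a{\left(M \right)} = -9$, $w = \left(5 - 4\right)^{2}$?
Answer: $\frac{619287}{16} \approx 38705.0$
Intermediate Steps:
$w = 1$ ($w = 1^{2} = 1$)
$g{\left(q \right)} = \frac{3}{4}$ ($g{\left(q \right)} = \frac{5}{4} - \frac{1}{2} = \frac{3}{4}$)
$A{\left(P,p \right)} = \frac{3}{4 P}$
$c{\left(J,u \right)} = u^{2} + \frac{3 J}{4 u}$ ($c{\left(J,u \right)} = \frac{3}{4 u} J + u u = \frac{3 J}{4 u} + u^{2} = u^{2} + \frac{3 J}{4 u}$)
$c{\left(a{\left(w \right)},12 \right)} - -38562 = \frac{12^{3} + \frac{3}{4} \left(-9\right)}{12} - -38562 = \frac{1728 - \frac{27}{4}}{12} + 38562 = \frac{1}{12} \cdot \frac{6885}{4} + 38562 = \frac{2295}{16} + 38562 = \frac{619287}{16}$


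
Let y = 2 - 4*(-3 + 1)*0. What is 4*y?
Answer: 8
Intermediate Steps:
y = 2 (y = 2 - 4*(-2)*0 = 2 + 8*0 = 2 + 0 = 2)
4*y = 4*2 = 8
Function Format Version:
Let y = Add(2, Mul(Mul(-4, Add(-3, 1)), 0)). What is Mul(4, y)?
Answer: 8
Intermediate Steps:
y = 2 (y = Add(2, Mul(Mul(-4, -2), 0)) = Add(2, Mul(8, 0)) = Add(2, 0) = 2)
Mul(4, y) = Mul(4, 2) = 8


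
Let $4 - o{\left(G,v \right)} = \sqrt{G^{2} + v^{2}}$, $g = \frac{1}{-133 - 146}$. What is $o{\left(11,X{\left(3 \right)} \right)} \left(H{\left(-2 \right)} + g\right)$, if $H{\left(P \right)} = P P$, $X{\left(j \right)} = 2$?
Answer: $\frac{4460}{279} - \frac{5575 \sqrt{5}}{279} \approx -28.696$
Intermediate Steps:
$H{\left(P \right)} = P^{2}$
$g = - \frac{1}{279}$ ($g = \frac{1}{-279} = - \frac{1}{279} \approx -0.0035842$)
$o{\left(G,v \right)} = 4 - \sqrt{G^{2} + v^{2}}$
$o{\left(11,X{\left(3 \right)} \right)} \left(H{\left(-2 \right)} + g\right) = \left(4 - \sqrt{11^{2} + 2^{2}}\right) \left(\left(-2\right)^{2} - \frac{1}{279}\right) = \left(4 - \sqrt{121 + 4}\right) \left(4 - \frac{1}{279}\right) = \left(4 - \sqrt{125}\right) \frac{1115}{279} = \left(4 - 5 \sqrt{5}\right) \frac{1115}{279} = \frac{4460}{279} - \frac{5575 \sqrt{5}}{279}$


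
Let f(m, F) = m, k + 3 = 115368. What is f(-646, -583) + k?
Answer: 114719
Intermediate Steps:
k = 115365 (k = -3 + 115368 = 115365)
f(-646, -583) + k = -646 + 115365 = 114719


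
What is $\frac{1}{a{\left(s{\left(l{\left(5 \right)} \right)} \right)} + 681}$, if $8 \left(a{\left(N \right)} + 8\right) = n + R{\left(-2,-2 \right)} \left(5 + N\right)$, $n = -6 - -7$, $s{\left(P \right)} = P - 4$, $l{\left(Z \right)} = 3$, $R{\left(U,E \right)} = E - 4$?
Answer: $\frac{8}{5361} \approx 0.0014923$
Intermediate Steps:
$R{\left(U,E \right)} = -4 + E$
$s{\left(P \right)} = -4 + P$ ($s{\left(P \right)} = P - 4 = -4 + P$)
$n = 1$ ($n = -6 + 7 = 1$)
$a{\left(N \right)} = - \frac{93}{8} - \frac{3 N}{4}$ ($a{\left(N \right)} = -8 + \frac{1 + \left(-4 - 2\right) \left(5 + N\right)}{8} = -8 + \frac{1 - 6 \left(5 + N\right)}{8} = -8 + \frac{1 - \left(30 + 6 N\right)}{8} = -8 + \frac{-29 - 6 N}{8} = -8 - \left(\frac{29}{8} + \frac{3 N}{4}\right) = - \frac{93}{8} - \frac{3 N}{4}$)
$\frac{1}{a{\left(s{\left(l{\left(5 \right)} \right)} \right)} + 681} = \frac{1}{\left(- \frac{93}{8} - \frac{3 \left(-4 + 3\right)}{4}\right) + 681} = \frac{1}{\left(- \frac{93}{8} - - \frac{3}{4}\right) + 681} = \frac{1}{\left(- \frac{93}{8} + \frac{3}{4}\right) + 681} = \frac{1}{- \frac{87}{8} + 681} = \frac{1}{\frac{5361}{8}} = \frac{8}{5361}$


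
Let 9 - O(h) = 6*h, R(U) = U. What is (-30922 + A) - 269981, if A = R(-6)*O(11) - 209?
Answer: -300770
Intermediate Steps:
O(h) = 9 - 6*h
A = 133 (A = -6*(9 - 6*11) - 209 = -6*(9 - 66) - 209 = -6*(-57) - 209 = 342 - 209 = 133)
(-30922 + A) - 269981 = (-30922 + 133) - 269981 = -30789 - 269981 = -300770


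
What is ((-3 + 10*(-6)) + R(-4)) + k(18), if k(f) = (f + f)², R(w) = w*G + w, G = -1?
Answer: 1233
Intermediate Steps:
R(w) = 0 (R(w) = w*(-1) + w = -w + w = 0)
k(f) = 4*f² (k(f) = (2*f)² = 4*f²)
((-3 + 10*(-6)) + R(-4)) + k(18) = ((-3 + 10*(-6)) + 0) + 4*18² = ((-3 - 60) + 0) + 4*324 = (-63 + 0) + 1296 = -63 + 1296 = 1233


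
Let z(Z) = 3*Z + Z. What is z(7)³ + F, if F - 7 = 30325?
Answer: 52284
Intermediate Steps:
F = 30332 (F = 7 + 30325 = 30332)
z(Z) = 4*Z
z(7)³ + F = (4*7)³ + 30332 = 28³ + 30332 = 21952 + 30332 = 52284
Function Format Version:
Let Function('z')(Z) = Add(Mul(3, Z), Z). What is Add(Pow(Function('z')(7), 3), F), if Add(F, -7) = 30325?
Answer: 52284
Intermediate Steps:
F = 30332 (F = Add(7, 30325) = 30332)
Function('z')(Z) = Mul(4, Z)
Add(Pow(Function('z')(7), 3), F) = Add(Pow(Mul(4, 7), 3), 30332) = Add(Pow(28, 3), 30332) = Add(21952, 30332) = 52284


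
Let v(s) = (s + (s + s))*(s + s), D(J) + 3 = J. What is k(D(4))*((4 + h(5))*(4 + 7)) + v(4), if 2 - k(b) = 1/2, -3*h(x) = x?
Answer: 269/2 ≈ 134.50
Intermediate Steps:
D(J) = -3 + J
h(x) = -x/3
v(s) = 6*s**2 (v(s) = (s + 2*s)*(2*s) = (3*s)*(2*s) = 6*s**2)
k(b) = 3/2 (k(b) = 2 - 1/2 = 3/2)
k(D(4))*((4 + h(5))*(4 + 7)) + v(4) = 3*((4 - 1/3*5)*(4 + 7))/2 + 6*4**2 = 3*((4 - 5/3)*11)/2 + 6*16 = 3*((7/3)*11)/2 + 96 = (3/2)*(77/3) + 96 = 77/2 + 96 = 269/2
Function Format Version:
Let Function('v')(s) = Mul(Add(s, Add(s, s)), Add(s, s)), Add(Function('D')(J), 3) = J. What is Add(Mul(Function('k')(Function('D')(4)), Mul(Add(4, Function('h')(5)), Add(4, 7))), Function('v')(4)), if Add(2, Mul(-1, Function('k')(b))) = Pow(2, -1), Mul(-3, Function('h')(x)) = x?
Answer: Rational(269, 2) ≈ 134.50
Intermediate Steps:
Function('D')(J) = Add(-3, J)
Function('h')(x) = Mul(Rational(-1, 3), x)
Function('v')(s) = Mul(6, Pow(s, 2)) (Function('v')(s) = Mul(Add(s, Mul(2, s)), Mul(2, s)) = Mul(Mul(3, s), Mul(2, s)) = Mul(6, Pow(s, 2)))
Function('k')(b) = Rational(3, 2) (Function('k')(b) = Add(2, Mul(-1, Pow(2, -1))) = Add(2, Mul(-1, Rational(1, 2))) = Add(2, Rational(-1, 2)) = Rational(3, 2))
Add(Mul(Function('k')(Function('D')(4)), Mul(Add(4, Function('h')(5)), Add(4, 7))), Function('v')(4)) = Add(Mul(Rational(3, 2), Mul(Add(4, Mul(Rational(-1, 3), 5)), Add(4, 7))), Mul(6, Pow(4, 2))) = Add(Mul(Rational(3, 2), Mul(Add(4, Rational(-5, 3)), 11)), Mul(6, 16)) = Add(Mul(Rational(3, 2), Mul(Rational(7, 3), 11)), 96) = Add(Mul(Rational(3, 2), Rational(77, 3)), 96) = Add(Rational(77, 2), 96) = Rational(269, 2)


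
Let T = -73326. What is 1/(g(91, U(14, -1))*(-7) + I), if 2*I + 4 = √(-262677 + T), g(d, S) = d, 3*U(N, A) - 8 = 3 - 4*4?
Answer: -852/656429 - 2*I*√336003/1969287 ≈ -0.0012979 - 0.0005887*I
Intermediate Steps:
U(N, A) = -5/3 (U(N, A) = 8/3 + (3 - 4*4)/3 = 8/3 + (3 - 16)/3 = 8/3 + (⅓)*(-13) = 8/3 - 13/3 = -5/3)
I = -2 + I*√336003/2 (I = -2 + √(-262677 - 73326)/2 = -2 + √(-336003)/2 = -2 + (I*√336003)/2 = -2 + I*√336003/2 ≈ -2.0 + 289.83*I)
1/(g(91, U(14, -1))*(-7) + I) = 1/(91*(-7) + (-2 + I*√336003/2)) = 1/(-637 + (-2 + I*√336003/2)) = 1/(-639 + I*√336003/2)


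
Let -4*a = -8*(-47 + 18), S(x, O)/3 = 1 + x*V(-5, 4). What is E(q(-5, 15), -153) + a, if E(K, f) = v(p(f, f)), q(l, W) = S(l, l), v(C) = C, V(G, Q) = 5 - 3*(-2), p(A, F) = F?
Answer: -211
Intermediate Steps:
V(G, Q) = 11 (V(G, Q) = 5 + 6 = 11)
S(x, O) = 3 + 33*x (S(x, O) = 3*(1 + x*11) = 3*(1 + 11*x) = 3 + 33*x)
q(l, W) = 3 + 33*l
E(K, f) = f
a = -58 (a = -(-2)*(-47 + 18) = -(-2)*(-29) = -¼*232 = -58)
E(q(-5, 15), -153) + a = -153 - 58 = -211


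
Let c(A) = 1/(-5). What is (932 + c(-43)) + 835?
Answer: 8834/5 ≈ 1766.8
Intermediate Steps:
c(A) = -⅕
(932 + c(-43)) + 835 = (932 - ⅕) + 835 = 4659/5 + 835 = 8834/5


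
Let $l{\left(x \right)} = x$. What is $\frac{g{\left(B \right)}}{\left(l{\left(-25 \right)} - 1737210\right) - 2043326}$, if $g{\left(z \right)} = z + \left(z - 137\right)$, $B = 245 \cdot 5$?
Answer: $- \frac{771}{1260187} \approx -0.00061181$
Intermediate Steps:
$B = 1225$
$g{\left(z \right)} = -137 + 2 z$ ($g{\left(z \right)} = z + \left(-137 + z\right) = -137 + 2 z$)
$\frac{g{\left(B \right)}}{\left(l{\left(-25 \right)} - 1737210\right) - 2043326} = \frac{-137 + 2 \cdot 1225}{\left(-25 - 1737210\right) - 2043326} = \frac{-137 + 2450}{-1737235 - 2043326} = \frac{2313}{-3780561} = 2313 \left(- \frac{1}{3780561}\right) = - \frac{771}{1260187}$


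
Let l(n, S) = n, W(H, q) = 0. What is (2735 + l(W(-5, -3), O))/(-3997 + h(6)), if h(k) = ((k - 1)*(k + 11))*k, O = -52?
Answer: -2735/3487 ≈ -0.78434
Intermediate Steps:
h(k) = k*(-1 + k)*(11 + k) (h(k) = ((-1 + k)*(11 + k))*k = k*(-1 + k)*(11 + k))
(2735 + l(W(-5, -3), O))/(-3997 + h(6)) = (2735 + 0)/(-3997 + 6*(-11 + 6**2 + 10*6)) = 2735/(-3997 + 6*(-11 + 36 + 60)) = 2735/(-3997 + 6*85) = 2735/(-3997 + 510) = 2735/(-3487) = 2735*(-1/3487) = -2735/3487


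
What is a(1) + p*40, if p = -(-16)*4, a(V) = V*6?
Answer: 2566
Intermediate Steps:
a(V) = 6*V
p = 64 (p = -4*(-16) = 64)
a(1) + p*40 = 6*1 + 64*40 = 6 + 2560 = 2566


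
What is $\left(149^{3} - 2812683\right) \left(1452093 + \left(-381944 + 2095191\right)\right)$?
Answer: $1567685280440$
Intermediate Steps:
$\left(149^{3} - 2812683\right) \left(1452093 + \left(-381944 + 2095191\right)\right) = \left(3307949 - 2812683\right) \left(1452093 + 1713247\right) = 495266 \cdot 3165340 = 1567685280440$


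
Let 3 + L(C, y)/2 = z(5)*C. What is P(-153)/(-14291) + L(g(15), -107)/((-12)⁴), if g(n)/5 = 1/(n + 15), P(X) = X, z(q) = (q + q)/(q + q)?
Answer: 9274877/889014528 ≈ 0.010433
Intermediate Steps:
z(q) = 1 (z(q) = (2*q)/((2*q)) = (2*q)*(1/(2*q)) = 1)
g(n) = 5/(15 + n) (g(n) = 5/(n + 15) = 5/(15 + n))
L(C, y) = -6 + 2*C (L(C, y) = -6 + 2*(1*C) = -6 + 2*C)
P(-153)/(-14291) + L(g(15), -107)/((-12)⁴) = -153/(-14291) + (-6 + 2*(5/(15 + 15)))/((-12)⁴) = -153*(-1/14291) + (-6 + 2*(5/30))/20736 = 153/14291 + (-6 + 2*(5*(1/30)))*(1/20736) = 153/14291 + (-6 + 2*(⅙))*(1/20736) = 153/14291 + (-6 + ⅓)*(1/20736) = 153/14291 - 17/3*1/20736 = 153/14291 - 17/62208 = 9274877/889014528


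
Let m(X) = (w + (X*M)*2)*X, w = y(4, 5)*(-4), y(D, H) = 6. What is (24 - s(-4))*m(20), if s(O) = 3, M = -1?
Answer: -26880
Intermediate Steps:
w = -24 (w = 6*(-4) = -24)
m(X) = X*(-24 - 2*X) (m(X) = (-24 + (X*(-1))*2)*X = (-24 - X*2)*X = (-24 - 2*X)*X = X*(-24 - 2*X))
(24 - s(-4))*m(20) = (24 - 1*3)*(-2*20*(12 + 20)) = (24 - 3)*(-2*20*32) = 21*(-1280) = -26880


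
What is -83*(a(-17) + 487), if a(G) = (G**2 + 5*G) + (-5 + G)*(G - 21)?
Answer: -126741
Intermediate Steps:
a(G) = G**2 + 5*G + (-21 + G)*(-5 + G) (a(G) = (G**2 + 5*G) + (-5 + G)*(-21 + G) = (G**2 + 5*G) + (-21 + G)*(-5 + G) = G**2 + 5*G + (-21 + G)*(-5 + G))
-83*(a(-17) + 487) = -83*((105 - 21*(-17) + 2*(-17)**2) + 487) = -83*((105 + 357 + 2*289) + 487) = -83*((105 + 357 + 578) + 487) = -83*(1040 + 487) = -83*1527 = -126741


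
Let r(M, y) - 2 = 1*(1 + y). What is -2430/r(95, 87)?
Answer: -27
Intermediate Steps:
r(M, y) = 3 + y (r(M, y) = 2 + 1*(1 + y) = 2 + (1 + y) = 3 + y)
-2430/r(95, 87) = -2430/(3 + 87) = -2430/90 = -2430*1/90 = -27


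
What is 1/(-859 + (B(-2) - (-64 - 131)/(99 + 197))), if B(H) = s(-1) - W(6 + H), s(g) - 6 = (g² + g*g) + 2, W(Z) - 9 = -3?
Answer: -296/252885 ≈ -0.0011705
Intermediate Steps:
W(Z) = 6 (W(Z) = 9 - 3 = 6)
s(g) = 8 + 2*g² (s(g) = 6 + ((g² + g*g) + 2) = 6 + ((g² + g²) + 2) = 6 + (2*g² + 2) = 6 + (2 + 2*g²) = 8 + 2*g²)
B(H) = 4 (B(H) = (8 + 2*(-1)²) - 1*6 = (8 + 2*1) - 6 = (8 + 2) - 6 = 10 - 6 = 4)
1/(-859 + (B(-2) - (-64 - 131)/(99 + 197))) = 1/(-859 + (4 - (-64 - 131)/(99 + 197))) = 1/(-859 + (4 - (-195)/296)) = 1/(-859 + (4 - 1*(-195/296))) = 1/(-859 + (4 + 195/296)) = 1/(-859 + 1379/296) = 1/(-252885/296) = -296/252885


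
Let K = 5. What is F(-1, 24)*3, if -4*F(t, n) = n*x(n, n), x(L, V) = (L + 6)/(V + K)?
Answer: -540/29 ≈ -18.621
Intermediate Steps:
x(L, V) = (6 + L)/(5 + V) (x(L, V) = (L + 6)/(V + 5) = (6 + L)/(5 + V))
F(t, n) = -n*(6 + n)/(4*(5 + n)) (F(t, n) = -n*(6 + n)/(5 + n)/4 = -n*(6 + n)/(4*(5 + n)))
F(-1, 24)*3 = -1*24*(6 + 24)/(20 + 4*24)*3 = -1*24*30/(20 + 96)*3 = -1*24*30/116*3 = -1*24*1/116*30*3 = -180/29*3 = -540/29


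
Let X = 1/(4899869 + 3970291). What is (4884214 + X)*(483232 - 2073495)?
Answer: -68896171999032255383/8870160 ≈ -7.7672e+12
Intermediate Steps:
X = 1/8870160 ≈ 1.1274e-7
(4884214 + X)*(483232 - 2073495) = (4884214 + 1/8870160)*(483232 - 2073495) = (43323759654241/8870160)*(-1590263) = -68896171999032255383/8870160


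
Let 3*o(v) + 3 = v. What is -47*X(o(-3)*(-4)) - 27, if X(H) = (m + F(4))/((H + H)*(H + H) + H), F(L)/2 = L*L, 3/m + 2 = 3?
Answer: -8773/264 ≈ -33.231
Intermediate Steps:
m = 3 (m = 3/(-2 + 3) = 3/1 = 3*1 = 3)
o(v) = -1 + v/3
F(L) = 2*L**2 (F(L) = 2*(L*L) = 2*L**2)
X(H) = 35/(H + 4*H**2) (X(H) = (3 + 2*4**2)/((H + H)*(H + H) + H) = (3 + 2*16)/((2*H)*(2*H) + H) = (3 + 32)/(4*H**2 + H) = 35/(H + 4*H**2))
-47*X(o(-3)*(-4)) - 27 = -1645/(((-1 + (1/3)*(-3))*(-4))*(1 + 4*((-1 + (1/3)*(-3))*(-4)))) - 27 = -1645/(((-1 - 1)*(-4))*(1 + 4*((-1 - 1)*(-4)))) - 27 = -1645/(((-2*(-4)))*(1 + 4*(-2*(-4)))) - 27 = -1645/(8*(1 + 4*8)) - 27 = -1645/(8*(1 + 32)) - 27 = -1645/(8*33) - 27 = -47*35/264 - 27 = -1645/264 - 27 = -8773/264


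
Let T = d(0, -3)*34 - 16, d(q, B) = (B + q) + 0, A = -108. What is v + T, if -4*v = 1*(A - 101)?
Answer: -263/4 ≈ -65.750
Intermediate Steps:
d(q, B) = B + q
v = 209/4 (v = -(-108 - 101)/4 = -(-209)/4 = -¼*(-209) = 209/4 ≈ 52.250)
T = -118 (T = (-3 + 0)*34 - 16 = -3*34 - 16 = -102 - 16 = -118)
v + T = 209/4 - 118 = -263/4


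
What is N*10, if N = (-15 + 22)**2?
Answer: 490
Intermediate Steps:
N = 49 (N = 7**2 = 49)
N*10 = 49*10 = 490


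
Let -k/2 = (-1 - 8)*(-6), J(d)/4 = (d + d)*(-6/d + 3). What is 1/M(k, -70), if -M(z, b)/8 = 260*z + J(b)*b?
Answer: -1/743040 ≈ -1.3458e-6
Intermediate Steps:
J(d) = 8*d*(3 - 6/d) (J(d) = 4*((d + d)*(-6/d + 3)) = 4*((2*d)*(3 - 6/d)) = 4*(2*d*(3 - 6/d)) = 8*d*(3 - 6/d))
k = -108 (k = -2*(-1 - 8)*(-6) = -(-18)*(-6) = -2*54 = -108)
M(z, b) = -2080*z - 8*b*(-48 + 24*b) (M(z, b) = -8*(260*z + (-48 + 24*b)*b) = -8*(260*z + b*(-48 + 24*b)) = -2080*z - 8*b*(-48 + 24*b))
1/M(k, -70) = 1/(-2080*(-108) - 192*(-70)**2 + 384*(-70)) = 1/(224640 - 192*4900 - 26880) = 1/(224640 - 940800 - 26880) = 1/(-743040) = -1/743040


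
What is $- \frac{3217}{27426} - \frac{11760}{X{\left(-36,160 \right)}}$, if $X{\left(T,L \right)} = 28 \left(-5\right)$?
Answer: $\frac{2300567}{27426} \approx 83.883$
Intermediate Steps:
$X{\left(T,L \right)} = -140$
$- \frac{3217}{27426} - \frac{11760}{X{\left(-36,160 \right)}} = - \frac{3217}{27426} - \frac{11760}{-140} = \left(-3217\right) \frac{1}{27426} - -84 = - \frac{3217}{27426} + 84 = \frac{2300567}{27426}$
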